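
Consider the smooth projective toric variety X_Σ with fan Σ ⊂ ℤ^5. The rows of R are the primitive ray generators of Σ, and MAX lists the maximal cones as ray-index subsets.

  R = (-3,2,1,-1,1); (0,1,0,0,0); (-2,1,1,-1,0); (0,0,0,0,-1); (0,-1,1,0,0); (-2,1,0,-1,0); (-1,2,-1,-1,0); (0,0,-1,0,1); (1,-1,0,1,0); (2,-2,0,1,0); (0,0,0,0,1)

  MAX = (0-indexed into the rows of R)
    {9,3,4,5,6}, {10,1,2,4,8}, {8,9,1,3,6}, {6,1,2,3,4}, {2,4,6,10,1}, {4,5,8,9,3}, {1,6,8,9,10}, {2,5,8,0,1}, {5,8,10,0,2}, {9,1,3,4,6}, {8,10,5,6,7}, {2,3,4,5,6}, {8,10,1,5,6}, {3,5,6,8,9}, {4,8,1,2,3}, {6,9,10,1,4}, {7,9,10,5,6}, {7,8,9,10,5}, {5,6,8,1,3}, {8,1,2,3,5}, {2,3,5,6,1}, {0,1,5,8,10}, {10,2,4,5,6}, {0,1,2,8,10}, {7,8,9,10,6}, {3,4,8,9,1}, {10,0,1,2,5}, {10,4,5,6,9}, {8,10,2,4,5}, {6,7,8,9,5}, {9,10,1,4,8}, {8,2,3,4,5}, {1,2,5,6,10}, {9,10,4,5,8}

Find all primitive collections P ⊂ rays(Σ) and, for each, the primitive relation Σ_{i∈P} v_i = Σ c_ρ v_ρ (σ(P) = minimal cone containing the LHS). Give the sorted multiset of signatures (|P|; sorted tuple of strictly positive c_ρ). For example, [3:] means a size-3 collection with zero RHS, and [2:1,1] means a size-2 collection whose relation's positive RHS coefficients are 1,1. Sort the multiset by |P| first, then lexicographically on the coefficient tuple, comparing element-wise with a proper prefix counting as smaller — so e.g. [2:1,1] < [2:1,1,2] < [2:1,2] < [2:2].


The 17 primitive collections of Σ (r=11, n=5):

  P={3,10}:  v_{3} + v_{10} = 0 ; sig = [2:]
  P={2,9}:  v_{2} + v_{9} = v_{4} ; sig = [2:1]
  P={2,7}:  v_{2} + v_{7} = v_{5} + v_{10} ; sig = [2:1,1]
  P={0,9}:  v_{0} + v_{9} = v_{2} + v_{8} + v_{10} ; sig = [2:1,1,1]
  P={1,7}:  v_{1} + v_{7} = v_{6} + v_{8} + v_{10} ; sig = [2:1,1,1]
  P={4,7}:  v_{4} + v_{7} = v_{5} + v_{9} + v_{10} ; sig = [2:1,1,1]
  P={0,3}:  v_{0} + v_{3} = v_{1} + v_{2} + v_{5} + v_{8} ; sig = [2:1,1,1,1]
  P={3,7}:  v_{3} + v_{7} = v_{5} + v_{6} + v_{8} + v_{9} ; sig = [2:1,1,1,1]
  P={0,4}:  v_{0} + v_{4} = 2·v_{2} + v_{8} + v_{10} ; sig = [2:1,1,2]
  P={0,7}:  v_{0} + v_{7} = v_{1} + 2·v_{5} + v_{8} + 2·v_{10} ; sig = [2:1,1,2,2]
  P={0,6}:  v_{0} + v_{6} = 2·v_{1} + 2·v_{5} + v_{10} ; sig = [2:1,2,2]
  P={1,5,9}:  v_{1} + v_{5} + v_{9} = 0 ; sig = [3:]
  P={4,6,8}:  v_{4} + v_{6} + v_{8} = 0 ; sig = [3:]
  P={1,4,5}:  v_{1} + v_{4} + v_{5} = v_{2} ; sig = [3:1]
  P={2,6,8}:  v_{2} + v_{6} + v_{8} = v_{1} + v_{5} ; sig = [3:1,1]
  P={1,2,5,8,10}:  v_{1} + v_{2} + v_{5} + v_{8} + v_{10} = v_{0} ; sig = [5:1]
  P={5,6,8,9,10}:  v_{5} + v_{6} + v_{8} + v_{9} + v_{10} = v_{7} ; sig = [5:1]

Hence PRS(X_Σ) =
    [2:]
    [2:1]
    [2:1,1]
    [2:1,1,1]
    [2:1,1,1]
    [2:1,1,1]
    [2:1,1,1,1]
    [2:1,1,1,1]
    [2:1,1,2]
    [2:1,1,2,2]
    [2:1,2,2]
    [3:]
    [3:]
    [3:1]
    [3:1,1]
    [5:1]
    [5:1]


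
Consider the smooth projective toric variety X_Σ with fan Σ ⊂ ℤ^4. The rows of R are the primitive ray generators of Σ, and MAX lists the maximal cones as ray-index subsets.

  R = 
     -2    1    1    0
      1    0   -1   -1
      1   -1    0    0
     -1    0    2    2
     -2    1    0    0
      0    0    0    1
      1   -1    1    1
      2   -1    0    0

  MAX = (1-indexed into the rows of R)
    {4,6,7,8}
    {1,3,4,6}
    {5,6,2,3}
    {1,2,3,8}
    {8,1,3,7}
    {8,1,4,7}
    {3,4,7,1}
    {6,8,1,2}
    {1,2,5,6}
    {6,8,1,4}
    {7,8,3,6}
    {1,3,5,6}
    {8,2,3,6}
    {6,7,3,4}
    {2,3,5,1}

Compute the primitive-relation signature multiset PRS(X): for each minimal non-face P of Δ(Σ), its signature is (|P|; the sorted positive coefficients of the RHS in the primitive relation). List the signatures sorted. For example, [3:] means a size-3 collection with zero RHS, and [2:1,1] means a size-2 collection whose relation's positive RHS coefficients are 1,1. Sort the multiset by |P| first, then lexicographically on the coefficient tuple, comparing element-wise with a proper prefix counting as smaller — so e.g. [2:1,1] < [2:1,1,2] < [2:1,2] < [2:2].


Minimal non-faces — 9 found among 8 rays, 15 max cones:

  P={5,8}:  v_{5} + v_{8} = 0 ; sig = [2:]
  P={2,7}:  v_{2} + v_{7} = v_{8} ; sig = [2:1]
  P={2,4}:  v_{2} + v_{4} = v_{1} + v_{6} + v_{8} ; sig = [2:1,1,1]
  P={5,7}:  v_{5} + v_{7} = v_{1} + v_{3} + v_{6} ; sig = [2:1,1,1]
  P={4,5}:  v_{4} + v_{5} = 2·v_{1} + v_{3} + 2·v_{6} ; sig = [2:1,2,2]
  P={1,6,7}:  v_{1} + v_{6} + v_{7} = v_{4} ; sig = [3:1]
  P={3,4,8}:  v_{3} + v_{4} + v_{8} = 2·v_{7} ; sig = [3:2]
  P={1,2,3,6}:  v_{1} + v_{2} + v_{3} + v_{6} = 0 ; sig = [4:]
  P={1,3,6,8}:  v_{1} + v_{3} + v_{6} + v_{8} = v_{7} ; sig = [4:1]

Sorted signature multiset PRS(X):
{ [2:],  [2:1],  [2:1,1,1] ×2,  [2:1,2,2],  [3:1],  [3:2],  [4:],  [4:1] }


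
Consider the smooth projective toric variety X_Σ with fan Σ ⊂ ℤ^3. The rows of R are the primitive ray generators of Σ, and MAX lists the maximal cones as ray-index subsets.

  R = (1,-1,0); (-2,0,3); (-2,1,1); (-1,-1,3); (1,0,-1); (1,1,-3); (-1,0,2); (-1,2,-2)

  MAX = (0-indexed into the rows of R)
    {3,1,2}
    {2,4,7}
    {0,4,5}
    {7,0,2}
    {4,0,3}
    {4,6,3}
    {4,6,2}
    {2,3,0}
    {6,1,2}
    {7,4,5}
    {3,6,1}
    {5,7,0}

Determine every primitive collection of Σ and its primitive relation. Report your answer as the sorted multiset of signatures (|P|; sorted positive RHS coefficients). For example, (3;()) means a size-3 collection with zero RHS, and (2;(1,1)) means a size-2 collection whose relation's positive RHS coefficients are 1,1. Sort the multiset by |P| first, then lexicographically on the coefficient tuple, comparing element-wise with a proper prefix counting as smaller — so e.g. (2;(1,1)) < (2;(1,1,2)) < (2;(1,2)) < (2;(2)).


Minimal non-faces — 14 found among 8 rays, 12 max cones:

  {3,5}:  v_{3} + v_{5} = 0  ⟹  sig = (2;())
  {0,1}:  v_{0} + v_{1} = v_{3}  ⟹  sig = (2;(1))
  {1,4}:  v_{1} + v_{4} = v_{6}  ⟹  sig = (2;(1))
  {2,5}:  v_{2} + v_{5} = v_{7}  ⟹  sig = (2;(1))
  {3,7}:  v_{3} + v_{7} = v_{2}  ⟹  sig = (2;(1))
  {0,6}:  v_{0} + v_{6} = v_{3} + v_{4}  ⟹  sig = (2;(1,1))
  {1,5}:  v_{1} + v_{5} = v_{2} + v_{4}  ⟹  sig = (2;(1,1))
  {1,7}:  v_{1} + v_{7} = 2·v_{2} + v_{4}  ⟹  sig = (2;(1,2))
  {5,6}:  v_{5} + v_{6} = v_{2} + 2·v_{4}  ⟹  sig = (2;(1,2))
  {6,7}:  v_{6} + v_{7} = 2·v_{2} + 2·v_{4}  ⟹  sig = (2;(2,2))
  {0,2,4}:  v_{0} + v_{2} + v_{4} = 0  ⟹  sig = (3;())
  {0,4,7}:  v_{0} + v_{4} + v_{7} = v_{5}  ⟹  sig = (3;(1))
  {2,3,4}:  v_{2} + v_{3} + v_{4} = v_{1}  ⟹  sig = (3;(1))
  {2,3,6}:  v_{2} + v_{3} + v_{6} = 2·v_{1}  ⟹  sig = (3;(2))

Signatures (|P|; sorted positive RHS coefficients), sorted:
{ (2;()),  (2;(1)) ×4,  (2;(1,1)) ×2,  (2;(1,2)) ×2,  (2;(2,2)),  (3;()),  (3;(1)) ×2,  (3;(2)) }


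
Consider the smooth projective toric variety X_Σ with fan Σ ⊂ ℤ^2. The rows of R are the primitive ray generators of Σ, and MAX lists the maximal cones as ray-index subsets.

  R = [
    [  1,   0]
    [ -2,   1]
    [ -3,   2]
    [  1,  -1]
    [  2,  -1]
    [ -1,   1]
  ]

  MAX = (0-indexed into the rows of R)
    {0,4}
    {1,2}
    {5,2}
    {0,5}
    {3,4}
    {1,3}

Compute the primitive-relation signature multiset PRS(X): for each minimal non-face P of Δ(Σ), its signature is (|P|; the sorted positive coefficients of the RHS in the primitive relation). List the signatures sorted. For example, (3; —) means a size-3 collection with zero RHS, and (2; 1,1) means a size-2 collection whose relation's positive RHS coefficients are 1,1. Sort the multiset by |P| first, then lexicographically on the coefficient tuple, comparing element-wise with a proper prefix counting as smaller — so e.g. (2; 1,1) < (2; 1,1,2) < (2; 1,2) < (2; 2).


9 collections generate NE(X_Σ); each relation:

  • {1,4}:  v_{1} + v_{4} = 0  ⟹  sig = (2; —)
  • {3,5}:  v_{3} + v_{5} = 0  ⟹  sig = (2; —)
  • {0,1}:  v_{0} + v_{1} = v_{5}  ⟹  sig = (2; 1)
  • {0,3}:  v_{0} + v_{3} = v_{4}  ⟹  sig = (2; 1)
  • {1,5}:  v_{1} + v_{5} = v_{2}  ⟹  sig = (2; 1)
  • {2,3}:  v_{2} + v_{3} = v_{1}  ⟹  sig = (2; 1)
  • {2,4}:  v_{2} + v_{4} = v_{5}  ⟹  sig = (2; 1)
  • {4,5}:  v_{4} + v_{5} = v_{0}  ⟹  sig = (2; 1)
  • {0,2}:  v_{0} + v_{2} = 2·v_{5}  ⟹  sig = (2; 2)

so the primitive-relation signature multiset is
    |P|=2: 9 collections, coeffs (), (), (1), (1), (1), (1), (1), (1), (2)


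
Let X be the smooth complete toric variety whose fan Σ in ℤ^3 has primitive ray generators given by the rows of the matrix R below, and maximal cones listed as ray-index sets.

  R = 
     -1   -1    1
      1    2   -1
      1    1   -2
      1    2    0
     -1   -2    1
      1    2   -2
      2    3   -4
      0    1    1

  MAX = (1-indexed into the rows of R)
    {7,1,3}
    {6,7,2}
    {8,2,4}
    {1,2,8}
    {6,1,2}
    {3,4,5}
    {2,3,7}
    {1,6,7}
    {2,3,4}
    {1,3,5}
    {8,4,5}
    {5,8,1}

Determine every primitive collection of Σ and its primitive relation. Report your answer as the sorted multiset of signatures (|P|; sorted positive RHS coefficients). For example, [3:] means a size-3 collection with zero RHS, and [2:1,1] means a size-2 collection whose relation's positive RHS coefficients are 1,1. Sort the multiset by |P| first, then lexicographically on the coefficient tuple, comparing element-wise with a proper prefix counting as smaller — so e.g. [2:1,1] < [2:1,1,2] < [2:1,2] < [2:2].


The 12 primitive collections of Σ (r=8, n=3):

  P = {2,5}:  v_{2} + v_{5} = 0 ; sig = [2:]
  P = {1,4}:  v_{1} + v_{4} = v_{8} ; sig = [2:1]
  P = {3,6}:  v_{3} + v_{6} = v_{7} ; sig = [2:1]
  P = {3,8}:  v_{3} + v_{8} = v_{2} ; sig = [2:1]
  P = {5,6}:  v_{5} + v_{6} = v_{1} + v_{3} ; sig = [2:1,1]
  P = {7,8}:  v_{7} + v_{8} = v_{2} + v_{6} ; sig = [2:1,1]
  P = {4,7}:  v_{4} + v_{7} = 2·v_{2} + v_{3} ; sig = [2:1,2]
  P = {5,7}:  v_{5} + v_{7} = v_{1} + 2·v_{3} ; sig = [2:1,2]
  P = {6,8}:  v_{6} + v_{8} = v_{1} + 2·v_{2} ; sig = [2:1,2]
  P = {4,6}:  v_{4} + v_{6} = 2·v_{2} ; sig = [2:2]
  P = {1,2,3}:  v_{1} + v_{2} + v_{3} = v_{6} ; sig = [3:1]
  P = {1,2,7}:  v_{1} + v_{2} + v_{7} = 2·v_{6} ; sig = [3:2]

Hence PRS(X_Σ) =
    |P|=2: 10 collections, coeffs (), (1), (1), (1), (1,1), (1,1), (1,2), (1,2), (1,2), (2)
    |P|=3: 2 collections, coeffs (1), (2)


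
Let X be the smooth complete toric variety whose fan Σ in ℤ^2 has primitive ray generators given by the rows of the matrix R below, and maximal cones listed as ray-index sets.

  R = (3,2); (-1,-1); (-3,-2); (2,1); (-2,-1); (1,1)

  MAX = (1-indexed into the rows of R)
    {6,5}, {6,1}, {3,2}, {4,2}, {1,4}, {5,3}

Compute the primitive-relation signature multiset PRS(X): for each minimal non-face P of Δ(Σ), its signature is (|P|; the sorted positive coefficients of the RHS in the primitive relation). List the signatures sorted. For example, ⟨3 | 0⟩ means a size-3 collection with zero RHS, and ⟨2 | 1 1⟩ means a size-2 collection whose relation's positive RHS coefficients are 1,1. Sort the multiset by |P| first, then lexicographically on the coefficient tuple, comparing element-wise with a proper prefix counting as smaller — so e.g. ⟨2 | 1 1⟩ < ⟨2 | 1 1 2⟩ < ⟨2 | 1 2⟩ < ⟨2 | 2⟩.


9 collections generate NE(X_Σ); each relation:

  P={1,3}:  v_{1} + v_{3} = 0  ⇒ sig = ⟨2 | 0⟩
  P={2,6}:  v_{2} + v_{6} = 0  ⇒ sig = ⟨2 | 0⟩
  P={4,5}:  v_{4} + v_{5} = 0  ⇒ sig = ⟨2 | 0⟩
  P={1,2}:  v_{1} + v_{2} = v_{4}  ⇒ sig = ⟨2 | 1⟩
  P={1,5}:  v_{1} + v_{5} = v_{6}  ⇒ sig = ⟨2 | 1⟩
  P={2,5}:  v_{2} + v_{5} = v_{3}  ⇒ sig = ⟨2 | 1⟩
  P={3,4}:  v_{3} + v_{4} = v_{2}  ⇒ sig = ⟨2 | 1⟩
  P={3,6}:  v_{3} + v_{6} = v_{5}  ⇒ sig = ⟨2 | 1⟩
  P={4,6}:  v_{4} + v_{6} = v_{1}  ⇒ sig = ⟨2 | 1⟩

Hence PRS(X_Σ) =
[⟨2 | 0⟩, ⟨2 | 0⟩, ⟨2 | 0⟩, ⟨2 | 1⟩, ⟨2 | 1⟩, ⟨2 | 1⟩, ⟨2 | 1⟩, ⟨2 | 1⟩, ⟨2 | 1⟩]


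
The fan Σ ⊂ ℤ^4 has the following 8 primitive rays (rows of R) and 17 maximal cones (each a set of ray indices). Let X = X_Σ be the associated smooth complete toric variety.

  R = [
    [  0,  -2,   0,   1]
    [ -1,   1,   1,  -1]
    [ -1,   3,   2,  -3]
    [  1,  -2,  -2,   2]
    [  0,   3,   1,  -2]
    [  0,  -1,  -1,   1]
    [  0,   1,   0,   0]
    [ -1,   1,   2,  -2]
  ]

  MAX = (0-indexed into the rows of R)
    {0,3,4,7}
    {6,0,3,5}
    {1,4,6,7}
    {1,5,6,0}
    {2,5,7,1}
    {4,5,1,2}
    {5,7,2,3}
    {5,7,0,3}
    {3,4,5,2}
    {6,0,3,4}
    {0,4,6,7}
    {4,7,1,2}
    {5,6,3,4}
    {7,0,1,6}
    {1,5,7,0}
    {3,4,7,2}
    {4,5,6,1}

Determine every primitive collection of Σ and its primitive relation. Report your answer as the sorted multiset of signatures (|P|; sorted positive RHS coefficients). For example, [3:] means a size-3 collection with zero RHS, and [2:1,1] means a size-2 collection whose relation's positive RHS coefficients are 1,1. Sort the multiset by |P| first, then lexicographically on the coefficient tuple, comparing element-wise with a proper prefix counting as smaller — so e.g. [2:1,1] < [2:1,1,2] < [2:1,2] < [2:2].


Primitive collections (8):

  P = {0,2}:  v_{0} + v_{2} = v_{7} ; sig = [2:1]
  P = {1,3}:  v_{1} + v_{3} = v_{5} ; sig = [2:1]
  P = {2,6}:  v_{2} + v_{6} = v_{1} + v_{4} ; sig = [2:1,1]
  P = {0,4,5}:  v_{0} + v_{4} + v_{5} = 0 ; sig = [3:]
  P = {3,6,7}:  v_{3} + v_{6} + v_{7} = 0 ; sig = [3:]
  P = {4,5,7}:  v_{4} + v_{5} + v_{7} = v_{2} ; sig = [3:1]
  P = {5,6,7}:  v_{5} + v_{6} + v_{7} = v_{1} ; sig = [3:1]
  P = {0,1,4}:  v_{0} + v_{1} + v_{4} = v_{6} + v_{7} ; sig = [3:1,1]

Signatures (|P|; sorted positive RHS coefficients), sorted:
{ [2:1] ×2,  [2:1,1],  [3:] ×2,  [3:1] ×2,  [3:1,1] }


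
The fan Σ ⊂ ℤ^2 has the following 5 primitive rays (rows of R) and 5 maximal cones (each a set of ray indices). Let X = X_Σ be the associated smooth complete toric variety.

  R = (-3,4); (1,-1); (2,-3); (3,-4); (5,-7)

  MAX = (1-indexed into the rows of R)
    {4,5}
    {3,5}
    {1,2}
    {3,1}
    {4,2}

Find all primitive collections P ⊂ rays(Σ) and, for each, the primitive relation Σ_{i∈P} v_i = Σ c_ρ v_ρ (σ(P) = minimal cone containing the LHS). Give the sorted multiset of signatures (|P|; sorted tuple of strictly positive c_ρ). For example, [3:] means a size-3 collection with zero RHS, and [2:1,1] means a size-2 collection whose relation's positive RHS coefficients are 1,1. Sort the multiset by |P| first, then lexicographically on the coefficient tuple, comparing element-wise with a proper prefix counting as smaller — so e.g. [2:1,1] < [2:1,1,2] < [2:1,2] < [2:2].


Minimal non-faces — 5 found among 5 rays, 5 max cones:

  • {1,4}:  v_{1} + v_{4} = 0  so sig = [2:]
  • {1,5}:  v_{1} + v_{5} = v_{3}  so sig = [2:1]
  • {2,3}:  v_{2} + v_{3} = v_{4}  so sig = [2:1]
  • {3,4}:  v_{3} + v_{4} = v_{5}  so sig = [2:1]
  • {2,5}:  v_{2} + v_{5} = 2·v_{4}  so sig = [2:2]

Signatures (|P|; sorted positive RHS coefficients), sorted:
    |P|=2: 5 collections, coeffs (), (1), (1), (1), (2)


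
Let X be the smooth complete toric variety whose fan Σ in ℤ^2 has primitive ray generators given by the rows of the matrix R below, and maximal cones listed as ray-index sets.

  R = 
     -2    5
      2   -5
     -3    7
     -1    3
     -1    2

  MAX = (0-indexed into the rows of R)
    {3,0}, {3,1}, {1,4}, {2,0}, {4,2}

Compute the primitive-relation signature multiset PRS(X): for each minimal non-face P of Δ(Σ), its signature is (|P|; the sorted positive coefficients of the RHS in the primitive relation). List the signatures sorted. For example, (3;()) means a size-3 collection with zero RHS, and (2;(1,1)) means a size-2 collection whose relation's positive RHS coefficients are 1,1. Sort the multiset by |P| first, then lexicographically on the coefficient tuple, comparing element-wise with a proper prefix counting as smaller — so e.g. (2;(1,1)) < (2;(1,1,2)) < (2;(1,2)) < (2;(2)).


Primitive collections (5):

  {0,1}:  v_{0} + v_{1} = 0  ⟹  sig = (2;())
  {0,4}:  v_{0} + v_{4} = v_{2}  ⟹  sig = (2;(1))
  {1,2}:  v_{1} + v_{2} = v_{4}  ⟹  sig = (2;(1))
  {3,4}:  v_{3} + v_{4} = v_{0}  ⟹  sig = (2;(1))
  {2,3}:  v_{2} + v_{3} = 2·v_{0}  ⟹  sig = (2;(2))

Hence PRS(X_Σ) =
[(2;()), (2;(1)), (2;(1)), (2;(1)), (2;(2))]


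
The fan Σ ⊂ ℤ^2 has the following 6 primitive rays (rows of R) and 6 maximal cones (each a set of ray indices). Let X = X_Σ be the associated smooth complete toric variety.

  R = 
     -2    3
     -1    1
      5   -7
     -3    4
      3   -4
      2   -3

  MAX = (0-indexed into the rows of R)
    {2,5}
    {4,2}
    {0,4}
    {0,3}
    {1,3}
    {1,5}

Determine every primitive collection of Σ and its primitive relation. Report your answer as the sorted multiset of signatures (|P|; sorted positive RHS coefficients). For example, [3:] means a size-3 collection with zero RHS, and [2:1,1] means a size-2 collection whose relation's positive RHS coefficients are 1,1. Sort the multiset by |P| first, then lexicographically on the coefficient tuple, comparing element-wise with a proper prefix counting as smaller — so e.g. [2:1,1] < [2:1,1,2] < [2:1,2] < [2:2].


Primitive collections (9):

  • {0,5}:  v_{0} + v_{5} = 0  ⟹  sig = [2:]
  • {3,4}:  v_{3} + v_{4} = 0  ⟹  sig = [2:]
  • {0,1}:  v_{0} + v_{1} = v_{3}  ⟹  sig = [2:1]
  • {0,2}:  v_{0} + v_{2} = v_{4}  ⟹  sig = [2:1]
  • {1,4}:  v_{1} + v_{4} = v_{5}  ⟹  sig = [2:1]
  • {2,3}:  v_{2} + v_{3} = v_{5}  ⟹  sig = [2:1]
  • {3,5}:  v_{3} + v_{5} = v_{1}  ⟹  sig = [2:1]
  • {4,5}:  v_{4} + v_{5} = v_{2}  ⟹  sig = [2:1]
  • {1,2}:  v_{1} + v_{2} = 2·v_{5}  ⟹  sig = [2:2]

Hence PRS(X_Σ) =
[[2:], [2:], [2:1], [2:1], [2:1], [2:1], [2:1], [2:1], [2:2]]


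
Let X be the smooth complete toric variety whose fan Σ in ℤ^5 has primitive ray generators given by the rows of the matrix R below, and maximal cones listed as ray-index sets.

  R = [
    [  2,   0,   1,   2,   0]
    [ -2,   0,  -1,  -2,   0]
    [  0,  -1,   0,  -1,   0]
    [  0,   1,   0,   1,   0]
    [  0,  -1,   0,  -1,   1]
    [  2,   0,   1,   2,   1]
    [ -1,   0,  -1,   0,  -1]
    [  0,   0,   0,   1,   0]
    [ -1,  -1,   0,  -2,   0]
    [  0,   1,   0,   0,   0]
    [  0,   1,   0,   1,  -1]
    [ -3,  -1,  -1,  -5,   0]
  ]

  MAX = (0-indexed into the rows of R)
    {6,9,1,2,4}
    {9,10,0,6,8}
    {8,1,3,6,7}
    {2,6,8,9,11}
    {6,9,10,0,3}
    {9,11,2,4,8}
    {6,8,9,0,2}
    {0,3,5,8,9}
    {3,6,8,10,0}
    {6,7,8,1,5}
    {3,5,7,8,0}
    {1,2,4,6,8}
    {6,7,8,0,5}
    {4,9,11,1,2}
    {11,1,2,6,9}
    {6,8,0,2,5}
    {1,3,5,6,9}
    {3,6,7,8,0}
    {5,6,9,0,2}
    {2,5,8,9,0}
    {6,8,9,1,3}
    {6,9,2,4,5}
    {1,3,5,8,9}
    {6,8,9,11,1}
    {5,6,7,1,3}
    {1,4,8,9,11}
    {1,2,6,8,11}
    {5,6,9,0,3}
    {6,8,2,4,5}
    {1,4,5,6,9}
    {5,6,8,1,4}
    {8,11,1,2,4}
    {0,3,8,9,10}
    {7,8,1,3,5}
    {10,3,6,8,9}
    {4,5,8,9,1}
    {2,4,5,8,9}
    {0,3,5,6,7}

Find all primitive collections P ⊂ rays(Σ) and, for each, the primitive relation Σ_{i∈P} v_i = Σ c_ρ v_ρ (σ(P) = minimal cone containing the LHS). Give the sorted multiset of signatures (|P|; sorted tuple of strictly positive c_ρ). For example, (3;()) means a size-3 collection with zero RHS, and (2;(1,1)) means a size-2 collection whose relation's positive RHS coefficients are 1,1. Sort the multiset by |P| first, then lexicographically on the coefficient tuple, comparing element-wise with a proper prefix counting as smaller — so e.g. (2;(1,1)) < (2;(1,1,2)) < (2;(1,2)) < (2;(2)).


Δ(Σ) — 12 vertices, 24 min non-faces:

  P = {0,1}:  v_{0} + v_{1} = 0  so sig = (2;())
  P = {2,3}:  v_{2} + v_{3} = 0  so sig = (2;())
  P = {4,10}:  v_{4} + v_{10} = 0  so sig = (2;())
  P = {7,9}:  v_{7} + v_{9} = v_{3}  so sig = (2;(1))
  P = {0,4}:  v_{0} + v_{4} = v_{2} + v_{5}  so sig = (2;(1,1))
  P = {3,4}:  v_{3} + v_{4} = v_{1} + v_{5}  so sig = (2;(1,1))
  P = {5,10}:  v_{5} + v_{10} = v_{0} + v_{3}  so sig = (2;(1,1))
  P = {7,11}:  v_{7} + v_{11} = v_{1} + v_{8}  so sig = (2;(1,1))
  P = {0,11}:  v_{0} + v_{11} = v_{2} + v_{8} + v_{9}  so sig = (2;(1,1,1))
  P = {2,7}:  v_{2} + v_{7} = v_{5} + v_{6} + v_{8}  so sig = (2;(1,1,1))
  P = {3,11}:  v_{3} + v_{11} = v_{1} + v_{8} + v_{9}  so sig = (2;(1,1,1))
  P = {5,11}:  v_{5} + v_{11} = v_{4} + v_{8} + v_{9}  so sig = (2;(1,1,1))
  P = {1,10}:  v_{1} + v_{10} = v_{3} + v_{6} + v_{8} + v_{9}  so sig = (2;(1,1,1,1))
  P = {2,10}:  v_{2} + v_{10} = v_{0} + v_{6} + v_{8} + v_{9}  so sig = (2;(1,1,1,1))
  P = {4,7}:  v_{4} + v_{7} = v_{1} + 2·v_{5} + v_{6} + v_{8}  so sig = (2;(1,1,1,2))
  P = {7,10}:  v_{7} + v_{10} = v_{0} + 2·v_{3} + v_{6} + v_{8}  so sig = (2;(1,1,1,2))
  P = {10,11}:  v_{10} + v_{11} = v_{6} + 2·v_{8} + 2·v_{9}  so sig = (2;(1,2,2))
  P = {1,2,5}:  v_{1} + v_{2} + v_{5} = v_{4}  so sig = (3;(1))
  P = {4,6,11}:  v_{4} + v_{6} + v_{11} = 2·v_{1} + 2·v_{2}  so sig = (3;(2,2))
  P = {5,6,8,9}:  v_{5} + v_{6} + v_{8} + v_{9} = 0  so sig = (4;())
  P = {1,2,8,9}:  v_{1} + v_{2} + v_{8} + v_{9} = v_{11}  so sig = (4;(1))
  P = {3,5,6,8}:  v_{3} + v_{5} + v_{6} + v_{8} = v_{7}  so sig = (4;(1))
  P = {4,6,8,9}:  v_{4} + v_{6} + v_{8} + v_{9} = v_{1} + v_{2}  so sig = (4;(1,1))
  P = {0,3,6,8,9}:  v_{0} + v_{3} + v_{6} + v_{8} + v_{9} = v_{10}  so sig = (5;(1))

Sorted signature multiset PRS(X):
    (2;())
    (2;())
    (2;())
    (2;(1))
    (2;(1,1))
    (2;(1,1))
    (2;(1,1))
    (2;(1,1))
    (2;(1,1,1))
    (2;(1,1,1))
    (2;(1,1,1))
    (2;(1,1,1))
    (2;(1,1,1,1))
    (2;(1,1,1,1))
    (2;(1,1,1,2))
    (2;(1,1,1,2))
    (2;(1,2,2))
    (3;(1))
    (3;(2,2))
    (4;())
    (4;(1))
    (4;(1))
    (4;(1,1))
    (5;(1))


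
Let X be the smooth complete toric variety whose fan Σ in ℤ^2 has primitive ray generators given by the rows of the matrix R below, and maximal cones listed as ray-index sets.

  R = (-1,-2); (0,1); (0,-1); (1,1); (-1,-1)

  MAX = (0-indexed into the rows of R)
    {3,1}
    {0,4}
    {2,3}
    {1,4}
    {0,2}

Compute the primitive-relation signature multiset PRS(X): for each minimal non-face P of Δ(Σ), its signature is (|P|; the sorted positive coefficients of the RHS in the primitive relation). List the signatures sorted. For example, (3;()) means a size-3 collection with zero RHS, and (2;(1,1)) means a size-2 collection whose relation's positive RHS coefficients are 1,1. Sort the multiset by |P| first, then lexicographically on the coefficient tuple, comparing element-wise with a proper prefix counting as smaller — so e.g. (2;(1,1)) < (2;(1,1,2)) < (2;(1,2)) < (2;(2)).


Primitive collections (5):

  P = {1,2}:  v_{1} + v_{2} = 0  →  sig = (2;())
  P = {3,4}:  v_{3} + v_{4} = 0  →  sig = (2;())
  P = {0,1}:  v_{0} + v_{1} = v_{4}  →  sig = (2;(1))
  P = {0,3}:  v_{0} + v_{3} = v_{2}  →  sig = (2;(1))
  P = {2,4}:  v_{2} + v_{4} = v_{0}  →  sig = (2;(1))

Signatures (|P|; sorted positive RHS coefficients), sorted:
    |P|=2: 5 collections, coeffs (), (), (1), (1), (1)


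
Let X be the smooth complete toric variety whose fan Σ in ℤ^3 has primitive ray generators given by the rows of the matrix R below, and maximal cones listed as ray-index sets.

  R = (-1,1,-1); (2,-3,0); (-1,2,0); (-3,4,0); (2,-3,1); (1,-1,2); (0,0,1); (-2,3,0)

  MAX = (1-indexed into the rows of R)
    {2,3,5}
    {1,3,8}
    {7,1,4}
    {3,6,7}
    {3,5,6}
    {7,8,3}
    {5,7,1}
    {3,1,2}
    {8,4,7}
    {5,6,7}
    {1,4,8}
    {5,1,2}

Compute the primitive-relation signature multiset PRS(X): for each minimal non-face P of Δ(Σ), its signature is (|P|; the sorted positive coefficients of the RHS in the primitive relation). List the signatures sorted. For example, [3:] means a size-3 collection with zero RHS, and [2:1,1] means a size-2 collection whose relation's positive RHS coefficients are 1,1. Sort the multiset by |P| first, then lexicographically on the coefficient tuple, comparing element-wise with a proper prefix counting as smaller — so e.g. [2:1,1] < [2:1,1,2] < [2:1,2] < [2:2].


14 minimal non-faces of Δ(Σ) (on 8 rays):

  P={2,8}:  v_{2} + v_{8} = 0 ; sig = [2:]
  P={1,6}:  v_{1} + v_{6} = v_{7} ; sig = [2:1]
  P={2,7}:  v_{2} + v_{7} = v_{5} ; sig = [2:1]
  P={5,8}:  v_{5} + v_{8} = v_{7} ; sig = [2:1]
  P={2,4}:  v_{2} + v_{4} = v_{1} + v_{7} ; sig = [2:1,1]
  P={2,6}:  v_{2} + v_{6} = v_{3} + 2·v_{5} ; sig = [2:1,2]
  P={4,5}:  v_{4} + v_{5} = v_{1} + 2·v_{7} ; sig = [2:1,2]
  P={4,6}:  v_{4} + v_{6} = 2·v_{7} + v_{8} ; sig = [2:1,2]
  P={6,8}:  v_{6} + v_{8} = v_{3} + 2·v_{7} ; sig = [2:1,2]
  P={3,4}:  v_{3} + v_{4} = 2·v_{8} ; sig = [2:2]
  P={1,3,5}:  v_{1} + v_{3} + v_{5} = 0 ; sig = [3:]
  P={1,3,7}:  v_{1} + v_{3} + v_{7} = v_{8} ; sig = [3:1]
  P={1,7,8}:  v_{1} + v_{7} + v_{8} = v_{4} ; sig = [3:1]
  P={3,5,7}:  v_{3} + v_{5} + v_{7} = v_{6} ; sig = [3:1]

Signatures (|P|; sorted positive RHS coefficients), sorted:
    |P|=2: 10 collections, coeffs (), (1), (1), (1), (1,1), (1,2), (1,2), (1,2), (1,2), (2)
    |P|=3: 4 collections, coeffs (), (1), (1), (1)


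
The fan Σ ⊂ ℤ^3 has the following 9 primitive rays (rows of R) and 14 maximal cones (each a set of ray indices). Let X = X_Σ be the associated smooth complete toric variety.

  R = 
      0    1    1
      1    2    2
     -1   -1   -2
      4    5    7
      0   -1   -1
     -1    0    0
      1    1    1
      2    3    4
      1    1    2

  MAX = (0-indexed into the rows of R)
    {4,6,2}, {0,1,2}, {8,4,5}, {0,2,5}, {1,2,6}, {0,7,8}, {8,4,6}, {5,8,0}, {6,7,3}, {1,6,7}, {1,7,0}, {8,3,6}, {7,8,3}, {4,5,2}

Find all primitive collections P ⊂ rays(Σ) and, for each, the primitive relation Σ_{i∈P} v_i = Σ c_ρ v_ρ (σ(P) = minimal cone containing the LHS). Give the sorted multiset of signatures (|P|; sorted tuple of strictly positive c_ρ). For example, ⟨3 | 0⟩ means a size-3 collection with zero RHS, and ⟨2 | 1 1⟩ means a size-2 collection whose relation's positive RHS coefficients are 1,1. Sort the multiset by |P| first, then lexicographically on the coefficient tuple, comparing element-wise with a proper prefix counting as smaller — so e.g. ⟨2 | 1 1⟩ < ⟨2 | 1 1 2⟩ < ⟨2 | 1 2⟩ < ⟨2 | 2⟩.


Primitive collections (16):

  • {0,4}:  v_{0} + v_{4} = 0 ; sig = ⟨2 | 0⟩
  • {2,8}:  v_{2} + v_{8} = 0 ; sig = ⟨2 | 0⟩
  • {0,6}:  v_{0} + v_{6} = v_{1} ; sig = ⟨2 | 1⟩
  • {1,4}:  v_{1} + v_{4} = v_{6} ; sig = ⟨2 | 1⟩
  • {1,8}:  v_{1} + v_{8} = v_{7} ; sig = ⟨2 | 1⟩
  • {2,7}:  v_{2} + v_{7} = v_{1} ; sig = ⟨2 | 1⟩
  • {5,6}:  v_{5} + v_{6} = v_{0} ; sig = ⟨2 | 1⟩
  • {2,3}:  v_{2} + v_{3} = v_{6} + v_{7} ; sig = ⟨2 | 1 1⟩
  • {4,7}:  v_{4} + v_{7} = v_{6} + v_{8} ; sig = ⟨2 | 1 1⟩
  • {3,5}:  v_{3} + v_{5} = v_{0} + v_{7} + v_{8} ; sig = ⟨2 | 1 1 1⟩
  • {1,3}:  v_{1} + v_{3} = v_{6} + 2·v_{7} ; sig = ⟨2 | 1 2⟩
  • {5,7}:  v_{5} + v_{7} = 2·v_{0} + v_{8} ; sig = ⟨2 | 1 2⟩
  • {0,3}:  v_{0} + v_{3} = 2·v_{7} ; sig = ⟨2 | 2⟩
  • {1,5}:  v_{1} + v_{5} = 2·v_{0} ; sig = ⟨2 | 2⟩
  • {3,4}:  v_{3} + v_{4} = 2·v_{6} + 2·v_{8} ; sig = ⟨2 | 2 2⟩
  • {6,7,8}:  v_{6} + v_{7} + v_{8} = v_{3} ; sig = ⟨3 | 1⟩

Hence PRS(X_Σ) =
    ⟨2 | 0⟩
    ⟨2 | 0⟩
    ⟨2 | 1⟩
    ⟨2 | 1⟩
    ⟨2 | 1⟩
    ⟨2 | 1⟩
    ⟨2 | 1⟩
    ⟨2 | 1 1⟩
    ⟨2 | 1 1⟩
    ⟨2 | 1 1 1⟩
    ⟨2 | 1 2⟩
    ⟨2 | 1 2⟩
    ⟨2 | 2⟩
    ⟨2 | 2⟩
    ⟨2 | 2 2⟩
    ⟨3 | 1⟩


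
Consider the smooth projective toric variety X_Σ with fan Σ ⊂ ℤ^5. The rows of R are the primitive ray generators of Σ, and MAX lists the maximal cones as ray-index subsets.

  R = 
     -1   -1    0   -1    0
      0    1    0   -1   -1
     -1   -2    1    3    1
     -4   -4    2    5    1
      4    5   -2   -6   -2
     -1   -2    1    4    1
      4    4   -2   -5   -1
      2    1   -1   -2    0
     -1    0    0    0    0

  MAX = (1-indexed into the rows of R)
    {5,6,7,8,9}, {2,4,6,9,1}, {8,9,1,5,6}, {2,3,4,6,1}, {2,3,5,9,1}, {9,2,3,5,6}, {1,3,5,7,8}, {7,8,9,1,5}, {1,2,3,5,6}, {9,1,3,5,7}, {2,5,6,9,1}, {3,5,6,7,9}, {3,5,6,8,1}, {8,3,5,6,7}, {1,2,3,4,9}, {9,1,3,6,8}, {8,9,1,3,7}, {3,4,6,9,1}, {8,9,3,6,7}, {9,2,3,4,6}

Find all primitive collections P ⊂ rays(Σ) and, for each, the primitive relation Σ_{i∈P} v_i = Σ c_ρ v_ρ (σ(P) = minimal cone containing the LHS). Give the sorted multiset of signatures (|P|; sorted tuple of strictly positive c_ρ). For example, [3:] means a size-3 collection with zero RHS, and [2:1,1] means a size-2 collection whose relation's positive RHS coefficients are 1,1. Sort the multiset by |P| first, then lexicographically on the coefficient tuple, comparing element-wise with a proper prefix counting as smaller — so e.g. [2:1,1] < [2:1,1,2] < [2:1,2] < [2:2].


9 collections generate NE(X_Σ); each relation:

  P={4,7}:  v_{4} + v_{7} = 0 — sig = [2:]
  P={2,7}:  v_{2} + v_{7} = v_{5} — sig = [2:1]
  P={4,5}:  v_{4} + v_{5} = v_{2} — sig = [2:1]
  P={4,8}:  v_{4} + v_{8} = v_{1} + v_{6} — sig = [2:1,1]
  P={2,8}:  v_{2} + v_{8} = v_{1} + v_{5} + v_{6} — sig = [2:1,1,1]
  P={1,6,7}:  v_{1} + v_{6} + v_{7} = v_{8} — sig = [3:1]
  P={3,5,8,9}:  v_{3} + v_{5} + v_{8} + v_{9} = v_{7} — sig = [4:1]
  P={1,3,5,6,9}:  v_{1} + v_{3} + v_{5} + v_{6} + v_{9} = 0 — sig = [5:]
  P={1,2,3,6,9}:  v_{1} + v_{2} + v_{3} + v_{6} + v_{9} = v_{4} — sig = [5:1]

Hence PRS(X_Σ) =
[[2:], [2:1], [2:1], [2:1,1], [2:1,1,1], [3:1], [4:1], [5:], [5:1]]


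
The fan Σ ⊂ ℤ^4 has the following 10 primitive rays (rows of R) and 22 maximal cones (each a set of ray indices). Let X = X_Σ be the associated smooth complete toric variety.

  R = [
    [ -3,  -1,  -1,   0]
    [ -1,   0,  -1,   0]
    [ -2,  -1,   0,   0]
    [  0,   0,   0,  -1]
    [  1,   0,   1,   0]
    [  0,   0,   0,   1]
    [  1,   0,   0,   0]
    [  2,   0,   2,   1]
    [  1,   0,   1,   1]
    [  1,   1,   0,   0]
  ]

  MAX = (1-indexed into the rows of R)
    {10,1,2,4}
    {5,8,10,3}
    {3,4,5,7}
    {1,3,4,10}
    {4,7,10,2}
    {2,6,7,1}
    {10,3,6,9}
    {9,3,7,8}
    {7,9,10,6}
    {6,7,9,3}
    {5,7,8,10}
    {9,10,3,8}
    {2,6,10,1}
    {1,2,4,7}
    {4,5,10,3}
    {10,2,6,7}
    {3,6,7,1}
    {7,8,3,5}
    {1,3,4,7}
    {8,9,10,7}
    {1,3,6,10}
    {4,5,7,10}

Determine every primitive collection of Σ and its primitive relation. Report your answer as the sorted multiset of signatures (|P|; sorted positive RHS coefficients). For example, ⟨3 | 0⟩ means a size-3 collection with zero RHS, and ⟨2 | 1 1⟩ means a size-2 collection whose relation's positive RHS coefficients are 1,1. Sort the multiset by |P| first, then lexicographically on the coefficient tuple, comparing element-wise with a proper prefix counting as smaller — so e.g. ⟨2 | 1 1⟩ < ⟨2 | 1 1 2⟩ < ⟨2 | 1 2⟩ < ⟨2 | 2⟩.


|primitive collections| = 15. Relations:

  P={2,5}:  v_{2} + v_{5} = 0  ⇒ sig = ⟨2 | 0⟩
  P={4,6}:  v_{4} + v_{6} = 0  ⇒ sig = ⟨2 | 0⟩
  P={1,5}:  v_{1} + v_{5} = v_{3}  ⇒ sig = ⟨2 | 1⟩
  P={2,3}:  v_{2} + v_{3} = v_{1}  ⇒ sig = ⟨2 | 1⟩
  P={2,8}:  v_{2} + v_{8} = v_{9}  ⇒ sig = ⟨2 | 1⟩
  P={2,9}:  v_{2} + v_{9} = v_{6}  ⇒ sig = ⟨2 | 1⟩
  P={4,9}:  v_{4} + v_{9} = v_{5}  ⇒ sig = ⟨2 | 1⟩
  P={5,6}:  v_{5} + v_{6} = v_{9}  ⇒ sig = ⟨2 | 1⟩
  P={5,9}:  v_{5} + v_{9} = v_{8}  ⇒ sig = ⟨2 | 1⟩
  P={1,8}:  v_{1} + v_{8} = v_{3} + v_{9}  ⇒ sig = ⟨2 | 1 1⟩
  P={1,9}:  v_{1} + v_{9} = v_{3} + v_{6}  ⇒ sig = ⟨2 | 1 1⟩
  P={4,8}:  v_{4} + v_{8} = 2·v_{5}  ⇒ sig = ⟨2 | 2⟩
  P={6,8}:  v_{6} + v_{8} = 2·v_{9}  ⇒ sig = ⟨2 | 2⟩
  P={3,7,10}:  v_{3} + v_{7} + v_{10} = 0  ⇒ sig = ⟨3 | 0⟩
  P={1,7,10}:  v_{1} + v_{7} + v_{10} = v_{2}  ⇒ sig = ⟨3 | 1⟩

Hence PRS(X_Σ) =
{ ⟨2 | 0⟩ ×2,  ⟨2 | 1⟩ ×7,  ⟨2 | 1 1⟩ ×2,  ⟨2 | 2⟩ ×2,  ⟨3 | 0⟩,  ⟨3 | 1⟩ }


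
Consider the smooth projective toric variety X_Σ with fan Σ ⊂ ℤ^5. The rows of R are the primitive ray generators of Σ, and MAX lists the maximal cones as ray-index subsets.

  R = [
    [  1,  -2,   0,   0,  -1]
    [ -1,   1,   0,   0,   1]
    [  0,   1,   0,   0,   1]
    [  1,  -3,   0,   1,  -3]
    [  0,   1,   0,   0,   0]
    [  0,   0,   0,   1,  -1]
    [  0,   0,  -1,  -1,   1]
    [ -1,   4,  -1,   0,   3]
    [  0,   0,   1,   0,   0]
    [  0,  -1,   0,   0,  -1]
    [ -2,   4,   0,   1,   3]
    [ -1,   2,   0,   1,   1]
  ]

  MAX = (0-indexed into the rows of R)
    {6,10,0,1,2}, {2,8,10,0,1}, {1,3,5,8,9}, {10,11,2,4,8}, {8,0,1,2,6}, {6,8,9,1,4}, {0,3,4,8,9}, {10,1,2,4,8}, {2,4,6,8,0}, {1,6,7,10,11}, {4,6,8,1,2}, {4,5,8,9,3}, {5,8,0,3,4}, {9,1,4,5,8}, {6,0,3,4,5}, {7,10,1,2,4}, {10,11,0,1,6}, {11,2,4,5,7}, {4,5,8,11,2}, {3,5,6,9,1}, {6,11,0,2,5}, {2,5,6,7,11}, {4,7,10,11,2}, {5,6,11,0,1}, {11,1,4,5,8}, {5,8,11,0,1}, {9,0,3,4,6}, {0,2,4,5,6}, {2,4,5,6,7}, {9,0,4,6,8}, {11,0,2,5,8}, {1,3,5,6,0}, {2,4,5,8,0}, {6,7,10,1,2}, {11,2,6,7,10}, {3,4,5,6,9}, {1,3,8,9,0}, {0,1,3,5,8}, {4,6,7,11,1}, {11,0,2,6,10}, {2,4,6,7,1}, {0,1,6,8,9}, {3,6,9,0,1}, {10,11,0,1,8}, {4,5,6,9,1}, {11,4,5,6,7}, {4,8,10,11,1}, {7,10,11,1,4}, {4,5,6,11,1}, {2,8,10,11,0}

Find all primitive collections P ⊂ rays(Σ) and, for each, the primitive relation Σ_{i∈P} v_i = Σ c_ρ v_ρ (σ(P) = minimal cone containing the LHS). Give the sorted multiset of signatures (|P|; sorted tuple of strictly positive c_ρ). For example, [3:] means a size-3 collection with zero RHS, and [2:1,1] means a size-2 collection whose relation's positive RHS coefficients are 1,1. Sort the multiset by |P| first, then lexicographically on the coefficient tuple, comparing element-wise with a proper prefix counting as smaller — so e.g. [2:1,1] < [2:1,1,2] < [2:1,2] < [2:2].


25 minimal non-faces of Δ(Σ) (on 12 rays):

  P = {2,9}:  v_{2} + v_{9} = 0  ⟹  sig = [2:]
  P = {2,3}:  v_{2} + v_{3} = v_{0} + v_{5}  ⟹  sig = [2:1,1]
  P = {9,10}:  v_{9} + v_{10} = v_{1} + v_{11}  ⟹  sig = [2:1,1]
  P = {9,11}:  v_{9} + v_{11} = v_{1} + v_{5}  ⟹  sig = [2:1,1]
  P = {7,9}:  v_{7} + v_{9} = v_{4} + v_{6} + v_{11}  ⟹  sig = [2:1,1,1]
  P = {3,10}:  v_{3} + v_{10} = v_{0} + v_{1} + v_{5} + v_{11}  ⟹  sig = [2:1,1,1,1]
  P = {0,7}:  v_{0} + v_{7} = 2·v_{2} + v_{5} + v_{6}  ⟹  sig = [2:1,1,2]
  P = {3,7}:  v_{3} + v_{7} = v_{2} + 2·v_{5} + v_{6}  ⟹  sig = [2:1,1,2]
  P = {3,11}:  v_{3} + v_{11} = v_{0} + v_{1} + 2·v_{5}  ⟹  sig = [2:1,1,2]
  P = {7,8}:  v_{7} + v_{8} = v_{1} + 2·v_{2} + v_{4}  ⟹  sig = [2:1,1,2]
  P = {5,10}:  v_{5} + v_{10} = 2·v_{11}  ⟹  sig = [2:2]
  P = {0,1,4}:  v_{0} + v_{1} + v_{4} = 0  ⟹  sig = [3:]
  P = {5,6,8}:  v_{5} + v_{6} + v_{8} = 0  ⟹  sig = [3:]
  P = {0,5,9}:  v_{0} + v_{5} + v_{9} = v_{3}  ⟹  sig = [3:1]
  P = {1,2,5}:  v_{1} + v_{2} + v_{5} = v_{11}  ⟹  sig = [3:1]
  P = {1,2,11}:  v_{1} + v_{2} + v_{11} = v_{10}  ⟹  sig = [3:1]
  P = {0,4,10}:  v_{0} + v_{4} + v_{10} = v_{2} + v_{11}  ⟹  sig = [3:1,1]
  P = {0,4,11}:  v_{0} + v_{4} + v_{11} = v_{2} + v_{5}  ⟹  sig = [3:1,1]
  P = {1,3,4}:  v_{1} + v_{3} + v_{4} = v_{5} + v_{9}  ⟹  sig = [3:1,1]
  P = {3,6,8}:  v_{3} + v_{6} + v_{8} = v_{0} + v_{9}  ⟹  sig = [3:1,1]
  P = {4,6,10}:  v_{4} + v_{6} + v_{10} = v_{1} + v_{7}  ⟹  sig = [3:1,1]
  P = {6,8,11}:  v_{6} + v_{8} + v_{11} = v_{1} + v_{2}  ⟹  sig = [3:1,1]
  P = {1,5,7}:  v_{1} + v_{5} + v_{7} = v_{4} + v_{6} + 2·v_{11}  ⟹  sig = [3:1,1,2]
  P = {6,8,10}:  v_{6} + v_{8} + v_{10} = 2·v_{1} + 2·v_{2}  ⟹  sig = [3:2,2]
  P = {2,4,6,11}:  v_{2} + v_{4} + v_{6} + v_{11} = v_{7}  ⟹  sig = [4:1]

Signatures (|P|; sorted positive RHS coefficients), sorted:
{ [2:],  [2:1,1] ×3,  [2:1,1,1],  [2:1,1,1,1],  [2:1,1,2] ×4,  [2:2],  [3:] ×2,  [3:1] ×3,  [3:1,1] ×6,  [3:1,1,2],  [3:2,2],  [4:1] }


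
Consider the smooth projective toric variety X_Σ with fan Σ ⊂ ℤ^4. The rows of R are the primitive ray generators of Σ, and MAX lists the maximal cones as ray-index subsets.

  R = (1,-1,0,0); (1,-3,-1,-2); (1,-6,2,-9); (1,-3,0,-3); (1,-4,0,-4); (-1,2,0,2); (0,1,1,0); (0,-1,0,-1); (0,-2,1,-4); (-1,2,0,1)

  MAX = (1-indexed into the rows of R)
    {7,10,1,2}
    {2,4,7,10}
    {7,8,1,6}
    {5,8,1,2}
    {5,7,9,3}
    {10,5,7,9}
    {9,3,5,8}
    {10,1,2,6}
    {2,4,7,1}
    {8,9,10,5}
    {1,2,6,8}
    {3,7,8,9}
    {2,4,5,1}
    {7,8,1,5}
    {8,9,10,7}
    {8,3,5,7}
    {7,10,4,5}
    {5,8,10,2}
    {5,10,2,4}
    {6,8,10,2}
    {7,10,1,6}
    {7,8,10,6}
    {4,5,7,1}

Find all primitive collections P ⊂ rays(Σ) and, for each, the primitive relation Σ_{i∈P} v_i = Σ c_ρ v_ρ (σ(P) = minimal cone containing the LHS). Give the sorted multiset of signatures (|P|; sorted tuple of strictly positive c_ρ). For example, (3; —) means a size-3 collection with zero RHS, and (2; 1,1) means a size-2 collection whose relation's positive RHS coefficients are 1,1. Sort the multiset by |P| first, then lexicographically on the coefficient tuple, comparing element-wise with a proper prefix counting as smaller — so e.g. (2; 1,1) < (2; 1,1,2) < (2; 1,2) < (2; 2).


Δ(Σ) — 10 vertices, 20 min non-faces:

  • {4,6}:  v_{4} + v_{6} = v_{8}  ⇒ sig = (2; 1)
  • {4,8}:  v_{4} + v_{8} = v_{5}  ⇒ sig = (2; 1)
  • {1,9}:  v_{1} + v_{9} = v_{5} + v_{7}  ⇒ sig = (2; 1,1)
  • {2,9}:  v_{2} + v_{9} = v_{4} + v_{5} + v_{10}  ⇒ sig = (2; 1,1,1)
  • {3,4}:  v_{3} + v_{4} = 2·v_{5} + v_{7} + v_{9}  ⇒ sig = (2; 1,1,2)
  • {4,9}:  v_{4} + v_{9} = 2·v_{5} + v_{7} + v_{10}  ⇒ sig = (2; 1,1,2)
  • {2,3}:  v_{2} + v_{3} = 3·v_{5} + v_{7} + v_{10}  ⇒ sig = (2; 1,1,3)
  • {3,6}:  v_{3} + v_{6} = v_{7} + 3·v_{8} + v_{9}  ⇒ sig = (2; 1,1,3)
  • {6,9}:  v_{6} + v_{9} = v_{7} + 3·v_{8} + v_{10}  ⇒ sig = (2; 1,1,3)
  • {1,3}:  v_{1} + v_{3} = 2·v_{5} + 2·v_{7} + v_{8}  ⇒ sig = (2; 1,2,2)
  • {3,10}:  v_{3} + v_{10} = 2·v_{9}  ⇒ sig = (2; 2)
  • {5,6}:  v_{5} + v_{6} = 2·v_{8}  ⇒ sig = (2; 2)
  • {1,8,10}:  v_{1} + v_{8} + v_{10} = 0  ⇒ sig = (3; —)
  • {2,6,7}:  v_{2} + v_{6} + v_{7} = 0  ⇒ sig = (3; —)
  • {1,5,10}:  v_{1} + v_{5} + v_{10} = v_{4}  ⇒ sig = (3; 1)
  • {2,7,8}:  v_{2} + v_{7} + v_{8} = v_{4}  ⇒ sig = (3; 1)
  • {1,4,10}:  v_{1} + v_{4} + v_{10} = v_{2} + v_{7}  ⇒ sig = (3; 1,1)
  • {2,5,7}:  v_{2} + v_{5} + v_{7} = 2·v_{4}  ⇒ sig = (3; 2)
  • {5,7,8,9}:  v_{5} + v_{7} + v_{8} + v_{9} = v_{3}  ⇒ sig = (4; 1)
  • {5,7,8,10}:  v_{5} + v_{7} + v_{8} + v_{10} = v_{9}  ⇒ sig = (4; 1)

Hence PRS(X_Σ) =
{ (2; 1) ×2,  (2; 1,1),  (2; 1,1,1),  (2; 1,1,2) ×2,  (2; 1,1,3) ×3,  (2; 1,2,2),  (2; 2) ×2,  (3; —) ×2,  (3; 1) ×2,  (3; 1,1),  (3; 2),  (4; 1) ×2 }


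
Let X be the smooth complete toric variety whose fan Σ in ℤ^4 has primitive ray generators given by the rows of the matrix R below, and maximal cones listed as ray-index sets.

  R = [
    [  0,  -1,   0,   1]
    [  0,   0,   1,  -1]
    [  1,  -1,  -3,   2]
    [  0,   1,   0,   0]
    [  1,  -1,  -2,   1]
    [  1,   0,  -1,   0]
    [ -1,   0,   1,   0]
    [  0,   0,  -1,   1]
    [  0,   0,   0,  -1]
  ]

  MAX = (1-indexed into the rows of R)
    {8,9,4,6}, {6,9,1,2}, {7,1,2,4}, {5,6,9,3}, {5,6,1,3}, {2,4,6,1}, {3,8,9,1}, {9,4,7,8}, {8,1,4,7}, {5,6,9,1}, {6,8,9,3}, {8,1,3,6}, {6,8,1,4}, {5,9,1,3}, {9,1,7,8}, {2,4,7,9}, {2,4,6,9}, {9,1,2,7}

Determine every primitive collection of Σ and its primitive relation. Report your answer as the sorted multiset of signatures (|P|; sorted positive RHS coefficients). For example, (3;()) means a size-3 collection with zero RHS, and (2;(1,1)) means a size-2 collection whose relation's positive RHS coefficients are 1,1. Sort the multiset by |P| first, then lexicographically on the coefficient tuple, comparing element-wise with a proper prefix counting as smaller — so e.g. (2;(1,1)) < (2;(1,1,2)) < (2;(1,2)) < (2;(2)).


Δ(Σ) — 9 vertices, 12 min non-faces:

  P={2,8}:  v_{2} + v_{8} = 0  so sig = (2;())
  P={6,7}:  v_{6} + v_{7} = 0  so sig = (2;())
  P={2,3}:  v_{2} + v_{3} = v_{5}  so sig = (2;(1))
  P={5,8}:  v_{5} + v_{8} = v_{3}  so sig = (2;(1))
  P={4,5}:  v_{4} + v_{5} = v_{6} + v_{8}  so sig = (2;(1,1))
  P={2,5}:  v_{2} + v_{5} = v_{1} + v_{6} + v_{9}  so sig = (2;(1,1,1))
  P={5,7}:  v_{5} + v_{7} = v_{1} + v_{8} + v_{9}  so sig = (2;(1,1,1))
  P={3,7}:  v_{3} + v_{7} = v_{1} + 2·v_{8} + v_{9}  so sig = (2;(1,1,2))
  P={3,4}:  v_{3} + v_{4} = v_{6} + 2·v_{8}  so sig = (2;(1,2))
  P={1,4,9}:  v_{1} + v_{4} + v_{9} = 0  so sig = (3;())
  P={1,6,8,9}:  v_{1} + v_{6} + v_{8} + v_{9} = v_{5}  so sig = (4;(1))
  P={1,3,6,9}:  v_{1} + v_{3} + v_{6} + v_{9} = 2·v_{5}  so sig = (4;(2))

Sorted signature multiset PRS(X):
{ (2;()) ×2,  (2;(1)) ×2,  (2;(1,1)),  (2;(1,1,1)) ×2,  (2;(1,1,2)),  (2;(1,2)),  (3;()),  (4;(1)),  (4;(2)) }
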